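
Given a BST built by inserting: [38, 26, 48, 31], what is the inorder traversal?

Tree insertion order: [38, 26, 48, 31]
Tree (level-order array): [38, 26, 48, None, 31]
Inorder traversal: [26, 31, 38, 48]


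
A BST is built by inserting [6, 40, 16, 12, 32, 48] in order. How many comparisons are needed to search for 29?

Search path for 29: 6 -> 40 -> 16 -> 32
Found: False
Comparisons: 4


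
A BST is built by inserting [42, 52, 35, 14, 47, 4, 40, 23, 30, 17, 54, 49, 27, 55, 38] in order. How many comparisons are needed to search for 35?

Search path for 35: 42 -> 35
Found: True
Comparisons: 2


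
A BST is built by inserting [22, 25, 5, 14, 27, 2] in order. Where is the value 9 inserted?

Starting tree (level order): [22, 5, 25, 2, 14, None, 27]
Insertion path: 22 -> 5 -> 14
Result: insert 9 as left child of 14
Final tree (level order): [22, 5, 25, 2, 14, None, 27, None, None, 9]


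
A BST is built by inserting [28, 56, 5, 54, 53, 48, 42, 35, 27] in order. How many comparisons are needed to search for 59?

Search path for 59: 28 -> 56
Found: False
Comparisons: 2


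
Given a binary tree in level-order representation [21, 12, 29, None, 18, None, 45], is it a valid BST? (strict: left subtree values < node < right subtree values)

Level-order array: [21, 12, 29, None, 18, None, 45]
Validate using subtree bounds (lo, hi): at each node, require lo < value < hi,
then recurse left with hi=value and right with lo=value.
Preorder trace (stopping at first violation):
  at node 21 with bounds (-inf, +inf): OK
  at node 12 with bounds (-inf, 21): OK
  at node 18 with bounds (12, 21): OK
  at node 29 with bounds (21, +inf): OK
  at node 45 with bounds (29, +inf): OK
No violation found at any node.
Result: Valid BST


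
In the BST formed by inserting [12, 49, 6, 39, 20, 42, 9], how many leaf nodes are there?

Tree built from: [12, 49, 6, 39, 20, 42, 9]
Tree (level-order array): [12, 6, 49, None, 9, 39, None, None, None, 20, 42]
Rule: A leaf has 0 children.
Per-node child counts:
  node 12: 2 child(ren)
  node 6: 1 child(ren)
  node 9: 0 child(ren)
  node 49: 1 child(ren)
  node 39: 2 child(ren)
  node 20: 0 child(ren)
  node 42: 0 child(ren)
Matching nodes: [9, 20, 42]
Count of leaf nodes: 3


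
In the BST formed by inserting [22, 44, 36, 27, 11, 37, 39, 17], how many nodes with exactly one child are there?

Tree built from: [22, 44, 36, 27, 11, 37, 39, 17]
Tree (level-order array): [22, 11, 44, None, 17, 36, None, None, None, 27, 37, None, None, None, 39]
Rule: These are nodes with exactly 1 non-null child.
Per-node child counts:
  node 22: 2 child(ren)
  node 11: 1 child(ren)
  node 17: 0 child(ren)
  node 44: 1 child(ren)
  node 36: 2 child(ren)
  node 27: 0 child(ren)
  node 37: 1 child(ren)
  node 39: 0 child(ren)
Matching nodes: [11, 44, 37]
Count of nodes with exactly one child: 3


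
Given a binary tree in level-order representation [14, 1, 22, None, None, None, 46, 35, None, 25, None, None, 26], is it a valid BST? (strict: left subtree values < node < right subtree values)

Level-order array: [14, 1, 22, None, None, None, 46, 35, None, 25, None, None, 26]
Validate using subtree bounds (lo, hi): at each node, require lo < value < hi,
then recurse left with hi=value and right with lo=value.
Preorder trace (stopping at first violation):
  at node 14 with bounds (-inf, +inf): OK
  at node 1 with bounds (-inf, 14): OK
  at node 22 with bounds (14, +inf): OK
  at node 46 with bounds (22, +inf): OK
  at node 35 with bounds (22, 46): OK
  at node 25 with bounds (22, 35): OK
  at node 26 with bounds (25, 35): OK
No violation found at any node.
Result: Valid BST


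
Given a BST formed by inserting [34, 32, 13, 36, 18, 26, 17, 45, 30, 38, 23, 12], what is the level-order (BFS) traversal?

Tree insertion order: [34, 32, 13, 36, 18, 26, 17, 45, 30, 38, 23, 12]
Tree (level-order array): [34, 32, 36, 13, None, None, 45, 12, 18, 38, None, None, None, 17, 26, None, None, None, None, 23, 30]
BFS from the root, enqueuing left then right child of each popped node:
  queue [34] -> pop 34, enqueue [32, 36], visited so far: [34]
  queue [32, 36] -> pop 32, enqueue [13], visited so far: [34, 32]
  queue [36, 13] -> pop 36, enqueue [45], visited so far: [34, 32, 36]
  queue [13, 45] -> pop 13, enqueue [12, 18], visited so far: [34, 32, 36, 13]
  queue [45, 12, 18] -> pop 45, enqueue [38], visited so far: [34, 32, 36, 13, 45]
  queue [12, 18, 38] -> pop 12, enqueue [none], visited so far: [34, 32, 36, 13, 45, 12]
  queue [18, 38] -> pop 18, enqueue [17, 26], visited so far: [34, 32, 36, 13, 45, 12, 18]
  queue [38, 17, 26] -> pop 38, enqueue [none], visited so far: [34, 32, 36, 13, 45, 12, 18, 38]
  queue [17, 26] -> pop 17, enqueue [none], visited so far: [34, 32, 36, 13, 45, 12, 18, 38, 17]
  queue [26] -> pop 26, enqueue [23, 30], visited so far: [34, 32, 36, 13, 45, 12, 18, 38, 17, 26]
  queue [23, 30] -> pop 23, enqueue [none], visited so far: [34, 32, 36, 13, 45, 12, 18, 38, 17, 26, 23]
  queue [30] -> pop 30, enqueue [none], visited so far: [34, 32, 36, 13, 45, 12, 18, 38, 17, 26, 23, 30]
Result: [34, 32, 36, 13, 45, 12, 18, 38, 17, 26, 23, 30]


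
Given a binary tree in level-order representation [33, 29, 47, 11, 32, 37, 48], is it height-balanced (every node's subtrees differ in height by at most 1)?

Tree (level-order array): [33, 29, 47, 11, 32, 37, 48]
Definition: a tree is height-balanced if, at every node, |h(left) - h(right)| <= 1 (empty subtree has height -1).
Bottom-up per-node check:
  node 11: h_left=-1, h_right=-1, diff=0 [OK], height=0
  node 32: h_left=-1, h_right=-1, diff=0 [OK], height=0
  node 29: h_left=0, h_right=0, diff=0 [OK], height=1
  node 37: h_left=-1, h_right=-1, diff=0 [OK], height=0
  node 48: h_left=-1, h_right=-1, diff=0 [OK], height=0
  node 47: h_left=0, h_right=0, diff=0 [OK], height=1
  node 33: h_left=1, h_right=1, diff=0 [OK], height=2
All nodes satisfy the balance condition.
Result: Balanced


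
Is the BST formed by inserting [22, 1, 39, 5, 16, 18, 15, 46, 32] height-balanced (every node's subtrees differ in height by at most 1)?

Tree (level-order array): [22, 1, 39, None, 5, 32, 46, None, 16, None, None, None, None, 15, 18]
Definition: a tree is height-balanced if, at every node, |h(left) - h(right)| <= 1 (empty subtree has height -1).
Bottom-up per-node check:
  node 15: h_left=-1, h_right=-1, diff=0 [OK], height=0
  node 18: h_left=-1, h_right=-1, diff=0 [OK], height=0
  node 16: h_left=0, h_right=0, diff=0 [OK], height=1
  node 5: h_left=-1, h_right=1, diff=2 [FAIL (|-1-1|=2 > 1)], height=2
  node 1: h_left=-1, h_right=2, diff=3 [FAIL (|-1-2|=3 > 1)], height=3
  node 32: h_left=-1, h_right=-1, diff=0 [OK], height=0
  node 46: h_left=-1, h_right=-1, diff=0 [OK], height=0
  node 39: h_left=0, h_right=0, diff=0 [OK], height=1
  node 22: h_left=3, h_right=1, diff=2 [FAIL (|3-1|=2 > 1)], height=4
Node 5 violates the condition: |-1 - 1| = 2 > 1.
Result: Not balanced


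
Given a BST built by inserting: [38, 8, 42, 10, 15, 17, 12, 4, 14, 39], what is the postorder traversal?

Tree insertion order: [38, 8, 42, 10, 15, 17, 12, 4, 14, 39]
Tree (level-order array): [38, 8, 42, 4, 10, 39, None, None, None, None, 15, None, None, 12, 17, None, 14]
Postorder traversal: [4, 14, 12, 17, 15, 10, 8, 39, 42, 38]


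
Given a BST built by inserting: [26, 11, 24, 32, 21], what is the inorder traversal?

Tree insertion order: [26, 11, 24, 32, 21]
Tree (level-order array): [26, 11, 32, None, 24, None, None, 21]
Inorder traversal: [11, 21, 24, 26, 32]


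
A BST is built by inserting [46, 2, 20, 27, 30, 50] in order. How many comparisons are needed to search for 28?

Search path for 28: 46 -> 2 -> 20 -> 27 -> 30
Found: False
Comparisons: 5


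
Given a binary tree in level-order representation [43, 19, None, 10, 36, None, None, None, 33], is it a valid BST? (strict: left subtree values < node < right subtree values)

Level-order array: [43, 19, None, 10, 36, None, None, None, 33]
Validate using subtree bounds (lo, hi): at each node, require lo < value < hi,
then recurse left with hi=value and right with lo=value.
Preorder trace (stopping at first violation):
  at node 43 with bounds (-inf, +inf): OK
  at node 19 with bounds (-inf, 43): OK
  at node 10 with bounds (-inf, 19): OK
  at node 36 with bounds (19, 43): OK
  at node 33 with bounds (36, 43): VIOLATION
Node 33 violates its bound: not (36 < 33 < 43).
Result: Not a valid BST


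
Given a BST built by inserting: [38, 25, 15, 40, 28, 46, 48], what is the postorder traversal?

Tree insertion order: [38, 25, 15, 40, 28, 46, 48]
Tree (level-order array): [38, 25, 40, 15, 28, None, 46, None, None, None, None, None, 48]
Postorder traversal: [15, 28, 25, 48, 46, 40, 38]


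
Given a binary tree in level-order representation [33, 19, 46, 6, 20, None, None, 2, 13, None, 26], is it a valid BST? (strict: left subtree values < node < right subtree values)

Level-order array: [33, 19, 46, 6, 20, None, None, 2, 13, None, 26]
Validate using subtree bounds (lo, hi): at each node, require lo < value < hi,
then recurse left with hi=value and right with lo=value.
Preorder trace (stopping at first violation):
  at node 33 with bounds (-inf, +inf): OK
  at node 19 with bounds (-inf, 33): OK
  at node 6 with bounds (-inf, 19): OK
  at node 2 with bounds (-inf, 6): OK
  at node 13 with bounds (6, 19): OK
  at node 20 with bounds (19, 33): OK
  at node 26 with bounds (20, 33): OK
  at node 46 with bounds (33, +inf): OK
No violation found at any node.
Result: Valid BST


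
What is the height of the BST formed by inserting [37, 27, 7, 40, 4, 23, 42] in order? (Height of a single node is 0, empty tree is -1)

Insertion order: [37, 27, 7, 40, 4, 23, 42]
Tree (level-order array): [37, 27, 40, 7, None, None, 42, 4, 23]
Compute height bottom-up (empty subtree = -1):
  height(4) = 1 + max(-1, -1) = 0
  height(23) = 1 + max(-1, -1) = 0
  height(7) = 1 + max(0, 0) = 1
  height(27) = 1 + max(1, -1) = 2
  height(42) = 1 + max(-1, -1) = 0
  height(40) = 1 + max(-1, 0) = 1
  height(37) = 1 + max(2, 1) = 3
Height = 3


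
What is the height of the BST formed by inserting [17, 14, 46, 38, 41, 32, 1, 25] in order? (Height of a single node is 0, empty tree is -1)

Insertion order: [17, 14, 46, 38, 41, 32, 1, 25]
Tree (level-order array): [17, 14, 46, 1, None, 38, None, None, None, 32, 41, 25]
Compute height bottom-up (empty subtree = -1):
  height(1) = 1 + max(-1, -1) = 0
  height(14) = 1 + max(0, -1) = 1
  height(25) = 1 + max(-1, -1) = 0
  height(32) = 1 + max(0, -1) = 1
  height(41) = 1 + max(-1, -1) = 0
  height(38) = 1 + max(1, 0) = 2
  height(46) = 1 + max(2, -1) = 3
  height(17) = 1 + max(1, 3) = 4
Height = 4


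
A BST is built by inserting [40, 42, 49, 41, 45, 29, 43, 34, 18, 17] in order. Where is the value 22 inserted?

Starting tree (level order): [40, 29, 42, 18, 34, 41, 49, 17, None, None, None, None, None, 45, None, None, None, 43]
Insertion path: 40 -> 29 -> 18
Result: insert 22 as right child of 18
Final tree (level order): [40, 29, 42, 18, 34, 41, 49, 17, 22, None, None, None, None, 45, None, None, None, None, None, 43]


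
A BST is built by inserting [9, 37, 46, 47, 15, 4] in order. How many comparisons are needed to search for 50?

Search path for 50: 9 -> 37 -> 46 -> 47
Found: False
Comparisons: 4


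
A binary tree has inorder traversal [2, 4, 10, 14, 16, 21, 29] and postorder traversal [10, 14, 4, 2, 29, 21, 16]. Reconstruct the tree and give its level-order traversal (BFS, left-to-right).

Inorder:   [2, 4, 10, 14, 16, 21, 29]
Postorder: [10, 14, 4, 2, 29, 21, 16]
Algorithm: postorder visits root last, so walk postorder right-to-left;
each value is the root of the current inorder slice — split it at that
value, recurse on the right subtree first, then the left.
Recursive splits:
  root=16; inorder splits into left=[2, 4, 10, 14], right=[21, 29]
  root=21; inorder splits into left=[], right=[29]
  root=29; inorder splits into left=[], right=[]
  root=2; inorder splits into left=[], right=[4, 10, 14]
  root=4; inorder splits into left=[], right=[10, 14]
  root=14; inorder splits into left=[10], right=[]
  root=10; inorder splits into left=[], right=[]
Reconstructed level-order: [16, 2, 21, 4, 29, 14, 10]


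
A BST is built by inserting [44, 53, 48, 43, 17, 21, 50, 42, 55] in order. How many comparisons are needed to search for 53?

Search path for 53: 44 -> 53
Found: True
Comparisons: 2


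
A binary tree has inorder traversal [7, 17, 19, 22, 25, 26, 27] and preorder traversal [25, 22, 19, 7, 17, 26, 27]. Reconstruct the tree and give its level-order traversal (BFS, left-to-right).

Inorder:  [7, 17, 19, 22, 25, 26, 27]
Preorder: [25, 22, 19, 7, 17, 26, 27]
Algorithm: preorder visits root first, so consume preorder in order;
for each root, split the current inorder slice at that value into
left-subtree inorder and right-subtree inorder, then recurse.
Recursive splits:
  root=25; inorder splits into left=[7, 17, 19, 22], right=[26, 27]
  root=22; inorder splits into left=[7, 17, 19], right=[]
  root=19; inorder splits into left=[7, 17], right=[]
  root=7; inorder splits into left=[], right=[17]
  root=17; inorder splits into left=[], right=[]
  root=26; inorder splits into left=[], right=[27]
  root=27; inorder splits into left=[], right=[]
Reconstructed level-order: [25, 22, 26, 19, 27, 7, 17]


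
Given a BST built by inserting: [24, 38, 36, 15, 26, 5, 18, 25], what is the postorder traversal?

Tree insertion order: [24, 38, 36, 15, 26, 5, 18, 25]
Tree (level-order array): [24, 15, 38, 5, 18, 36, None, None, None, None, None, 26, None, 25]
Postorder traversal: [5, 18, 15, 25, 26, 36, 38, 24]


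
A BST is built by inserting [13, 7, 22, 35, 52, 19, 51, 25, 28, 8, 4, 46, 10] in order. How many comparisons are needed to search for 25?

Search path for 25: 13 -> 22 -> 35 -> 25
Found: True
Comparisons: 4


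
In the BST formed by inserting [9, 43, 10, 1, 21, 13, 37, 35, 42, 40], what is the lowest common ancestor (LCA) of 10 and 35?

Tree insertion order: [9, 43, 10, 1, 21, 13, 37, 35, 42, 40]
Tree (level-order array): [9, 1, 43, None, None, 10, None, None, 21, 13, 37, None, None, 35, 42, None, None, 40]
In a BST, the LCA of p=10, q=35 is the first node v on the
root-to-leaf path with p <= v <= q (go left if both < v, right if both > v).
Walk from root:
  at 9: both 10 and 35 > 9, go right
  at 43: both 10 and 35 < 43, go left
  at 10: 10 <= 10 <= 35, this is the LCA
LCA = 10


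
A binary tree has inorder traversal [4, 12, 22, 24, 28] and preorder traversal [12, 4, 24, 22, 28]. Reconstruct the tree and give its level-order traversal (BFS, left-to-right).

Inorder:  [4, 12, 22, 24, 28]
Preorder: [12, 4, 24, 22, 28]
Algorithm: preorder visits root first, so consume preorder in order;
for each root, split the current inorder slice at that value into
left-subtree inorder and right-subtree inorder, then recurse.
Recursive splits:
  root=12; inorder splits into left=[4], right=[22, 24, 28]
  root=4; inorder splits into left=[], right=[]
  root=24; inorder splits into left=[22], right=[28]
  root=22; inorder splits into left=[], right=[]
  root=28; inorder splits into left=[], right=[]
Reconstructed level-order: [12, 4, 24, 22, 28]


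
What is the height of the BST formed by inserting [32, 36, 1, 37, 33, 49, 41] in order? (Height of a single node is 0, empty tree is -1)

Insertion order: [32, 36, 1, 37, 33, 49, 41]
Tree (level-order array): [32, 1, 36, None, None, 33, 37, None, None, None, 49, 41]
Compute height bottom-up (empty subtree = -1):
  height(1) = 1 + max(-1, -1) = 0
  height(33) = 1 + max(-1, -1) = 0
  height(41) = 1 + max(-1, -1) = 0
  height(49) = 1 + max(0, -1) = 1
  height(37) = 1 + max(-1, 1) = 2
  height(36) = 1 + max(0, 2) = 3
  height(32) = 1 + max(0, 3) = 4
Height = 4


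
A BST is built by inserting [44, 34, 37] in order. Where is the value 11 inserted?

Starting tree (level order): [44, 34, None, None, 37]
Insertion path: 44 -> 34
Result: insert 11 as left child of 34
Final tree (level order): [44, 34, None, 11, 37]


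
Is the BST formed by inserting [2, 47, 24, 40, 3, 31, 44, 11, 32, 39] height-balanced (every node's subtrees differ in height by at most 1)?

Tree (level-order array): [2, None, 47, 24, None, 3, 40, None, 11, 31, 44, None, None, None, 32, None, None, None, 39]
Definition: a tree is height-balanced if, at every node, |h(left) - h(right)| <= 1 (empty subtree has height -1).
Bottom-up per-node check:
  node 11: h_left=-1, h_right=-1, diff=0 [OK], height=0
  node 3: h_left=-1, h_right=0, diff=1 [OK], height=1
  node 39: h_left=-1, h_right=-1, diff=0 [OK], height=0
  node 32: h_left=-1, h_right=0, diff=1 [OK], height=1
  node 31: h_left=-1, h_right=1, diff=2 [FAIL (|-1-1|=2 > 1)], height=2
  node 44: h_left=-1, h_right=-1, diff=0 [OK], height=0
  node 40: h_left=2, h_right=0, diff=2 [FAIL (|2-0|=2 > 1)], height=3
  node 24: h_left=1, h_right=3, diff=2 [FAIL (|1-3|=2 > 1)], height=4
  node 47: h_left=4, h_right=-1, diff=5 [FAIL (|4--1|=5 > 1)], height=5
  node 2: h_left=-1, h_right=5, diff=6 [FAIL (|-1-5|=6 > 1)], height=6
Node 31 violates the condition: |-1 - 1| = 2 > 1.
Result: Not balanced


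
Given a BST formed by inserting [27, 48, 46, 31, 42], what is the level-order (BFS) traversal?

Tree insertion order: [27, 48, 46, 31, 42]
Tree (level-order array): [27, None, 48, 46, None, 31, None, None, 42]
BFS from the root, enqueuing left then right child of each popped node:
  queue [27] -> pop 27, enqueue [48], visited so far: [27]
  queue [48] -> pop 48, enqueue [46], visited so far: [27, 48]
  queue [46] -> pop 46, enqueue [31], visited so far: [27, 48, 46]
  queue [31] -> pop 31, enqueue [42], visited so far: [27, 48, 46, 31]
  queue [42] -> pop 42, enqueue [none], visited so far: [27, 48, 46, 31, 42]
Result: [27, 48, 46, 31, 42]


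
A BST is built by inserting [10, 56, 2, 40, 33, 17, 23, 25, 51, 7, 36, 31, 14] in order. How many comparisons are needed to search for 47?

Search path for 47: 10 -> 56 -> 40 -> 51
Found: False
Comparisons: 4


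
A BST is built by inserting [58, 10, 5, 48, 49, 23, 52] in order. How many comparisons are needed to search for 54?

Search path for 54: 58 -> 10 -> 48 -> 49 -> 52
Found: False
Comparisons: 5


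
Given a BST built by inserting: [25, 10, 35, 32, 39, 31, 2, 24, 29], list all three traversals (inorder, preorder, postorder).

Tree insertion order: [25, 10, 35, 32, 39, 31, 2, 24, 29]
Tree (level-order array): [25, 10, 35, 2, 24, 32, 39, None, None, None, None, 31, None, None, None, 29]
Inorder (L, root, R): [2, 10, 24, 25, 29, 31, 32, 35, 39]
Preorder (root, L, R): [25, 10, 2, 24, 35, 32, 31, 29, 39]
Postorder (L, R, root): [2, 24, 10, 29, 31, 32, 39, 35, 25]


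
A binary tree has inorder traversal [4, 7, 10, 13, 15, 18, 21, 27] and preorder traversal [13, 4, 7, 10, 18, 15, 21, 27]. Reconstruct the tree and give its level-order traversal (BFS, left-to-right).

Inorder:  [4, 7, 10, 13, 15, 18, 21, 27]
Preorder: [13, 4, 7, 10, 18, 15, 21, 27]
Algorithm: preorder visits root first, so consume preorder in order;
for each root, split the current inorder slice at that value into
left-subtree inorder and right-subtree inorder, then recurse.
Recursive splits:
  root=13; inorder splits into left=[4, 7, 10], right=[15, 18, 21, 27]
  root=4; inorder splits into left=[], right=[7, 10]
  root=7; inorder splits into left=[], right=[10]
  root=10; inorder splits into left=[], right=[]
  root=18; inorder splits into left=[15], right=[21, 27]
  root=15; inorder splits into left=[], right=[]
  root=21; inorder splits into left=[], right=[27]
  root=27; inorder splits into left=[], right=[]
Reconstructed level-order: [13, 4, 18, 7, 15, 21, 10, 27]


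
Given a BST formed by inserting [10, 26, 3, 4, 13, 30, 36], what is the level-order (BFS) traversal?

Tree insertion order: [10, 26, 3, 4, 13, 30, 36]
Tree (level-order array): [10, 3, 26, None, 4, 13, 30, None, None, None, None, None, 36]
BFS from the root, enqueuing left then right child of each popped node:
  queue [10] -> pop 10, enqueue [3, 26], visited so far: [10]
  queue [3, 26] -> pop 3, enqueue [4], visited so far: [10, 3]
  queue [26, 4] -> pop 26, enqueue [13, 30], visited so far: [10, 3, 26]
  queue [4, 13, 30] -> pop 4, enqueue [none], visited so far: [10, 3, 26, 4]
  queue [13, 30] -> pop 13, enqueue [none], visited so far: [10, 3, 26, 4, 13]
  queue [30] -> pop 30, enqueue [36], visited so far: [10, 3, 26, 4, 13, 30]
  queue [36] -> pop 36, enqueue [none], visited so far: [10, 3, 26, 4, 13, 30, 36]
Result: [10, 3, 26, 4, 13, 30, 36]


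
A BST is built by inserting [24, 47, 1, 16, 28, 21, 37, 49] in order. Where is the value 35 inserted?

Starting tree (level order): [24, 1, 47, None, 16, 28, 49, None, 21, None, 37]
Insertion path: 24 -> 47 -> 28 -> 37
Result: insert 35 as left child of 37
Final tree (level order): [24, 1, 47, None, 16, 28, 49, None, 21, None, 37, None, None, None, None, 35]


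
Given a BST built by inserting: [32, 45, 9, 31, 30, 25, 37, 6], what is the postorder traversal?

Tree insertion order: [32, 45, 9, 31, 30, 25, 37, 6]
Tree (level-order array): [32, 9, 45, 6, 31, 37, None, None, None, 30, None, None, None, 25]
Postorder traversal: [6, 25, 30, 31, 9, 37, 45, 32]


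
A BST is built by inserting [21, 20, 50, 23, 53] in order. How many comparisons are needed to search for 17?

Search path for 17: 21 -> 20
Found: False
Comparisons: 2


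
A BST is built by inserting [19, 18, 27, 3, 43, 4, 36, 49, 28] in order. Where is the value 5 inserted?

Starting tree (level order): [19, 18, 27, 3, None, None, 43, None, 4, 36, 49, None, None, 28]
Insertion path: 19 -> 18 -> 3 -> 4
Result: insert 5 as right child of 4
Final tree (level order): [19, 18, 27, 3, None, None, 43, None, 4, 36, 49, None, 5, 28]


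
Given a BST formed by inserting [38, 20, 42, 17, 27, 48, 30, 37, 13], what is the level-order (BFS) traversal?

Tree insertion order: [38, 20, 42, 17, 27, 48, 30, 37, 13]
Tree (level-order array): [38, 20, 42, 17, 27, None, 48, 13, None, None, 30, None, None, None, None, None, 37]
BFS from the root, enqueuing left then right child of each popped node:
  queue [38] -> pop 38, enqueue [20, 42], visited so far: [38]
  queue [20, 42] -> pop 20, enqueue [17, 27], visited so far: [38, 20]
  queue [42, 17, 27] -> pop 42, enqueue [48], visited so far: [38, 20, 42]
  queue [17, 27, 48] -> pop 17, enqueue [13], visited so far: [38, 20, 42, 17]
  queue [27, 48, 13] -> pop 27, enqueue [30], visited so far: [38, 20, 42, 17, 27]
  queue [48, 13, 30] -> pop 48, enqueue [none], visited so far: [38, 20, 42, 17, 27, 48]
  queue [13, 30] -> pop 13, enqueue [none], visited so far: [38, 20, 42, 17, 27, 48, 13]
  queue [30] -> pop 30, enqueue [37], visited so far: [38, 20, 42, 17, 27, 48, 13, 30]
  queue [37] -> pop 37, enqueue [none], visited so far: [38, 20, 42, 17, 27, 48, 13, 30, 37]
Result: [38, 20, 42, 17, 27, 48, 13, 30, 37]


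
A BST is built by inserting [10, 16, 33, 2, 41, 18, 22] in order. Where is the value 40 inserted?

Starting tree (level order): [10, 2, 16, None, None, None, 33, 18, 41, None, 22]
Insertion path: 10 -> 16 -> 33 -> 41
Result: insert 40 as left child of 41
Final tree (level order): [10, 2, 16, None, None, None, 33, 18, 41, None, 22, 40]


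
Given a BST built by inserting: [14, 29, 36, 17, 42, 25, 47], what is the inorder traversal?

Tree insertion order: [14, 29, 36, 17, 42, 25, 47]
Tree (level-order array): [14, None, 29, 17, 36, None, 25, None, 42, None, None, None, 47]
Inorder traversal: [14, 17, 25, 29, 36, 42, 47]


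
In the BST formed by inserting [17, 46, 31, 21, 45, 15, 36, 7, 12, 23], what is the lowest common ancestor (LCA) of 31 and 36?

Tree insertion order: [17, 46, 31, 21, 45, 15, 36, 7, 12, 23]
Tree (level-order array): [17, 15, 46, 7, None, 31, None, None, 12, 21, 45, None, None, None, 23, 36]
In a BST, the LCA of p=31, q=36 is the first node v on the
root-to-leaf path with p <= v <= q (go left if both < v, right if both > v).
Walk from root:
  at 17: both 31 and 36 > 17, go right
  at 46: both 31 and 36 < 46, go left
  at 31: 31 <= 31 <= 36, this is the LCA
LCA = 31


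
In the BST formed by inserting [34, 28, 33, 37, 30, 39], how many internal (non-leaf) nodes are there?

Tree built from: [34, 28, 33, 37, 30, 39]
Tree (level-order array): [34, 28, 37, None, 33, None, 39, 30]
Rule: An internal node has at least one child.
Per-node child counts:
  node 34: 2 child(ren)
  node 28: 1 child(ren)
  node 33: 1 child(ren)
  node 30: 0 child(ren)
  node 37: 1 child(ren)
  node 39: 0 child(ren)
Matching nodes: [34, 28, 33, 37]
Count of internal (non-leaf) nodes: 4


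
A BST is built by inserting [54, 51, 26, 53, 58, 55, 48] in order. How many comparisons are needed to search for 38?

Search path for 38: 54 -> 51 -> 26 -> 48
Found: False
Comparisons: 4


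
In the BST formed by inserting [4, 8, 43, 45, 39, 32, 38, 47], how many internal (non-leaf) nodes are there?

Tree built from: [4, 8, 43, 45, 39, 32, 38, 47]
Tree (level-order array): [4, None, 8, None, 43, 39, 45, 32, None, None, 47, None, 38]
Rule: An internal node has at least one child.
Per-node child counts:
  node 4: 1 child(ren)
  node 8: 1 child(ren)
  node 43: 2 child(ren)
  node 39: 1 child(ren)
  node 32: 1 child(ren)
  node 38: 0 child(ren)
  node 45: 1 child(ren)
  node 47: 0 child(ren)
Matching nodes: [4, 8, 43, 39, 32, 45]
Count of internal (non-leaf) nodes: 6


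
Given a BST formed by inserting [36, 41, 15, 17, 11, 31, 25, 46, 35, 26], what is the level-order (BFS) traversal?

Tree insertion order: [36, 41, 15, 17, 11, 31, 25, 46, 35, 26]
Tree (level-order array): [36, 15, 41, 11, 17, None, 46, None, None, None, 31, None, None, 25, 35, None, 26]
BFS from the root, enqueuing left then right child of each popped node:
  queue [36] -> pop 36, enqueue [15, 41], visited so far: [36]
  queue [15, 41] -> pop 15, enqueue [11, 17], visited so far: [36, 15]
  queue [41, 11, 17] -> pop 41, enqueue [46], visited so far: [36, 15, 41]
  queue [11, 17, 46] -> pop 11, enqueue [none], visited so far: [36, 15, 41, 11]
  queue [17, 46] -> pop 17, enqueue [31], visited so far: [36, 15, 41, 11, 17]
  queue [46, 31] -> pop 46, enqueue [none], visited so far: [36, 15, 41, 11, 17, 46]
  queue [31] -> pop 31, enqueue [25, 35], visited so far: [36, 15, 41, 11, 17, 46, 31]
  queue [25, 35] -> pop 25, enqueue [26], visited so far: [36, 15, 41, 11, 17, 46, 31, 25]
  queue [35, 26] -> pop 35, enqueue [none], visited so far: [36, 15, 41, 11, 17, 46, 31, 25, 35]
  queue [26] -> pop 26, enqueue [none], visited so far: [36, 15, 41, 11, 17, 46, 31, 25, 35, 26]
Result: [36, 15, 41, 11, 17, 46, 31, 25, 35, 26]


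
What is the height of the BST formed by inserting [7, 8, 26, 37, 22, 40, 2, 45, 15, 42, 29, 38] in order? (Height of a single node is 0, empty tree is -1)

Insertion order: [7, 8, 26, 37, 22, 40, 2, 45, 15, 42, 29, 38]
Tree (level-order array): [7, 2, 8, None, None, None, 26, 22, 37, 15, None, 29, 40, None, None, None, None, 38, 45, None, None, 42]
Compute height bottom-up (empty subtree = -1):
  height(2) = 1 + max(-1, -1) = 0
  height(15) = 1 + max(-1, -1) = 0
  height(22) = 1 + max(0, -1) = 1
  height(29) = 1 + max(-1, -1) = 0
  height(38) = 1 + max(-1, -1) = 0
  height(42) = 1 + max(-1, -1) = 0
  height(45) = 1 + max(0, -1) = 1
  height(40) = 1 + max(0, 1) = 2
  height(37) = 1 + max(0, 2) = 3
  height(26) = 1 + max(1, 3) = 4
  height(8) = 1 + max(-1, 4) = 5
  height(7) = 1 + max(0, 5) = 6
Height = 6


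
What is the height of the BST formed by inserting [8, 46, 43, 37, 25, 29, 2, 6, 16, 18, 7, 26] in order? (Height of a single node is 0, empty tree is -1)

Insertion order: [8, 46, 43, 37, 25, 29, 2, 6, 16, 18, 7, 26]
Tree (level-order array): [8, 2, 46, None, 6, 43, None, None, 7, 37, None, None, None, 25, None, 16, 29, None, 18, 26]
Compute height bottom-up (empty subtree = -1):
  height(7) = 1 + max(-1, -1) = 0
  height(6) = 1 + max(-1, 0) = 1
  height(2) = 1 + max(-1, 1) = 2
  height(18) = 1 + max(-1, -1) = 0
  height(16) = 1 + max(-1, 0) = 1
  height(26) = 1 + max(-1, -1) = 0
  height(29) = 1 + max(0, -1) = 1
  height(25) = 1 + max(1, 1) = 2
  height(37) = 1 + max(2, -1) = 3
  height(43) = 1 + max(3, -1) = 4
  height(46) = 1 + max(4, -1) = 5
  height(8) = 1 + max(2, 5) = 6
Height = 6


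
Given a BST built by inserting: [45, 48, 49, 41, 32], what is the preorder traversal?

Tree insertion order: [45, 48, 49, 41, 32]
Tree (level-order array): [45, 41, 48, 32, None, None, 49]
Preorder traversal: [45, 41, 32, 48, 49]


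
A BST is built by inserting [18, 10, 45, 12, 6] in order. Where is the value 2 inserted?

Starting tree (level order): [18, 10, 45, 6, 12]
Insertion path: 18 -> 10 -> 6
Result: insert 2 as left child of 6
Final tree (level order): [18, 10, 45, 6, 12, None, None, 2]


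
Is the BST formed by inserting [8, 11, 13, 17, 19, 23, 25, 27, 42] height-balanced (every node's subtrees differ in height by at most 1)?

Tree (level-order array): [8, None, 11, None, 13, None, 17, None, 19, None, 23, None, 25, None, 27, None, 42]
Definition: a tree is height-balanced if, at every node, |h(left) - h(right)| <= 1 (empty subtree has height -1).
Bottom-up per-node check:
  node 42: h_left=-1, h_right=-1, diff=0 [OK], height=0
  node 27: h_left=-1, h_right=0, diff=1 [OK], height=1
  node 25: h_left=-1, h_right=1, diff=2 [FAIL (|-1-1|=2 > 1)], height=2
  node 23: h_left=-1, h_right=2, diff=3 [FAIL (|-1-2|=3 > 1)], height=3
  node 19: h_left=-1, h_right=3, diff=4 [FAIL (|-1-3|=4 > 1)], height=4
  node 17: h_left=-1, h_right=4, diff=5 [FAIL (|-1-4|=5 > 1)], height=5
  node 13: h_left=-1, h_right=5, diff=6 [FAIL (|-1-5|=6 > 1)], height=6
  node 11: h_left=-1, h_right=6, diff=7 [FAIL (|-1-6|=7 > 1)], height=7
  node 8: h_left=-1, h_right=7, diff=8 [FAIL (|-1-7|=8 > 1)], height=8
Node 25 violates the condition: |-1 - 1| = 2 > 1.
Result: Not balanced


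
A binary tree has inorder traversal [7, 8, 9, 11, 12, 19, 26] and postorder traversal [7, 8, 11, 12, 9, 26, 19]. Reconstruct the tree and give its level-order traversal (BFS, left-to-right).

Inorder:   [7, 8, 9, 11, 12, 19, 26]
Postorder: [7, 8, 11, 12, 9, 26, 19]
Algorithm: postorder visits root last, so walk postorder right-to-left;
each value is the root of the current inorder slice — split it at that
value, recurse on the right subtree first, then the left.
Recursive splits:
  root=19; inorder splits into left=[7, 8, 9, 11, 12], right=[26]
  root=26; inorder splits into left=[], right=[]
  root=9; inorder splits into left=[7, 8], right=[11, 12]
  root=12; inorder splits into left=[11], right=[]
  root=11; inorder splits into left=[], right=[]
  root=8; inorder splits into left=[7], right=[]
  root=7; inorder splits into left=[], right=[]
Reconstructed level-order: [19, 9, 26, 8, 12, 7, 11]


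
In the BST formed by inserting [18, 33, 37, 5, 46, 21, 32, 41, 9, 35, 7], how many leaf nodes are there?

Tree built from: [18, 33, 37, 5, 46, 21, 32, 41, 9, 35, 7]
Tree (level-order array): [18, 5, 33, None, 9, 21, 37, 7, None, None, 32, 35, 46, None, None, None, None, None, None, 41]
Rule: A leaf has 0 children.
Per-node child counts:
  node 18: 2 child(ren)
  node 5: 1 child(ren)
  node 9: 1 child(ren)
  node 7: 0 child(ren)
  node 33: 2 child(ren)
  node 21: 1 child(ren)
  node 32: 0 child(ren)
  node 37: 2 child(ren)
  node 35: 0 child(ren)
  node 46: 1 child(ren)
  node 41: 0 child(ren)
Matching nodes: [7, 32, 35, 41]
Count of leaf nodes: 4


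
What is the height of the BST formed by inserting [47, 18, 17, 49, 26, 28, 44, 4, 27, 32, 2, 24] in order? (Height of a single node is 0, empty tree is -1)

Insertion order: [47, 18, 17, 49, 26, 28, 44, 4, 27, 32, 2, 24]
Tree (level-order array): [47, 18, 49, 17, 26, None, None, 4, None, 24, 28, 2, None, None, None, 27, 44, None, None, None, None, 32]
Compute height bottom-up (empty subtree = -1):
  height(2) = 1 + max(-1, -1) = 0
  height(4) = 1 + max(0, -1) = 1
  height(17) = 1 + max(1, -1) = 2
  height(24) = 1 + max(-1, -1) = 0
  height(27) = 1 + max(-1, -1) = 0
  height(32) = 1 + max(-1, -1) = 0
  height(44) = 1 + max(0, -1) = 1
  height(28) = 1 + max(0, 1) = 2
  height(26) = 1 + max(0, 2) = 3
  height(18) = 1 + max(2, 3) = 4
  height(49) = 1 + max(-1, -1) = 0
  height(47) = 1 + max(4, 0) = 5
Height = 5


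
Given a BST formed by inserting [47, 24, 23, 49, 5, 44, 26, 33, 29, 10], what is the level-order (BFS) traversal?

Tree insertion order: [47, 24, 23, 49, 5, 44, 26, 33, 29, 10]
Tree (level-order array): [47, 24, 49, 23, 44, None, None, 5, None, 26, None, None, 10, None, 33, None, None, 29]
BFS from the root, enqueuing left then right child of each popped node:
  queue [47] -> pop 47, enqueue [24, 49], visited so far: [47]
  queue [24, 49] -> pop 24, enqueue [23, 44], visited so far: [47, 24]
  queue [49, 23, 44] -> pop 49, enqueue [none], visited so far: [47, 24, 49]
  queue [23, 44] -> pop 23, enqueue [5], visited so far: [47, 24, 49, 23]
  queue [44, 5] -> pop 44, enqueue [26], visited so far: [47, 24, 49, 23, 44]
  queue [5, 26] -> pop 5, enqueue [10], visited so far: [47, 24, 49, 23, 44, 5]
  queue [26, 10] -> pop 26, enqueue [33], visited so far: [47, 24, 49, 23, 44, 5, 26]
  queue [10, 33] -> pop 10, enqueue [none], visited so far: [47, 24, 49, 23, 44, 5, 26, 10]
  queue [33] -> pop 33, enqueue [29], visited so far: [47, 24, 49, 23, 44, 5, 26, 10, 33]
  queue [29] -> pop 29, enqueue [none], visited so far: [47, 24, 49, 23, 44, 5, 26, 10, 33, 29]
Result: [47, 24, 49, 23, 44, 5, 26, 10, 33, 29]


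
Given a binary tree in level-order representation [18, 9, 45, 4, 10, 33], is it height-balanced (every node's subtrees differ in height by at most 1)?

Tree (level-order array): [18, 9, 45, 4, 10, 33]
Definition: a tree is height-balanced if, at every node, |h(left) - h(right)| <= 1 (empty subtree has height -1).
Bottom-up per-node check:
  node 4: h_left=-1, h_right=-1, diff=0 [OK], height=0
  node 10: h_left=-1, h_right=-1, diff=0 [OK], height=0
  node 9: h_left=0, h_right=0, diff=0 [OK], height=1
  node 33: h_left=-1, h_right=-1, diff=0 [OK], height=0
  node 45: h_left=0, h_right=-1, diff=1 [OK], height=1
  node 18: h_left=1, h_right=1, diff=0 [OK], height=2
All nodes satisfy the balance condition.
Result: Balanced


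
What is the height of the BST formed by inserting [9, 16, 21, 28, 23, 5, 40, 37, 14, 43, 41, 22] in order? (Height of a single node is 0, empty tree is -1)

Insertion order: [9, 16, 21, 28, 23, 5, 40, 37, 14, 43, 41, 22]
Tree (level-order array): [9, 5, 16, None, None, 14, 21, None, None, None, 28, 23, 40, 22, None, 37, 43, None, None, None, None, 41]
Compute height bottom-up (empty subtree = -1):
  height(5) = 1 + max(-1, -1) = 0
  height(14) = 1 + max(-1, -1) = 0
  height(22) = 1 + max(-1, -1) = 0
  height(23) = 1 + max(0, -1) = 1
  height(37) = 1 + max(-1, -1) = 0
  height(41) = 1 + max(-1, -1) = 0
  height(43) = 1 + max(0, -1) = 1
  height(40) = 1 + max(0, 1) = 2
  height(28) = 1 + max(1, 2) = 3
  height(21) = 1 + max(-1, 3) = 4
  height(16) = 1 + max(0, 4) = 5
  height(9) = 1 + max(0, 5) = 6
Height = 6


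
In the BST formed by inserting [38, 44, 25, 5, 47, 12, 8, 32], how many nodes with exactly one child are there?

Tree built from: [38, 44, 25, 5, 47, 12, 8, 32]
Tree (level-order array): [38, 25, 44, 5, 32, None, 47, None, 12, None, None, None, None, 8]
Rule: These are nodes with exactly 1 non-null child.
Per-node child counts:
  node 38: 2 child(ren)
  node 25: 2 child(ren)
  node 5: 1 child(ren)
  node 12: 1 child(ren)
  node 8: 0 child(ren)
  node 32: 0 child(ren)
  node 44: 1 child(ren)
  node 47: 0 child(ren)
Matching nodes: [5, 12, 44]
Count of nodes with exactly one child: 3


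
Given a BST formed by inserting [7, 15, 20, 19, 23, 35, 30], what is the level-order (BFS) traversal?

Tree insertion order: [7, 15, 20, 19, 23, 35, 30]
Tree (level-order array): [7, None, 15, None, 20, 19, 23, None, None, None, 35, 30]
BFS from the root, enqueuing left then right child of each popped node:
  queue [7] -> pop 7, enqueue [15], visited so far: [7]
  queue [15] -> pop 15, enqueue [20], visited so far: [7, 15]
  queue [20] -> pop 20, enqueue [19, 23], visited so far: [7, 15, 20]
  queue [19, 23] -> pop 19, enqueue [none], visited so far: [7, 15, 20, 19]
  queue [23] -> pop 23, enqueue [35], visited so far: [7, 15, 20, 19, 23]
  queue [35] -> pop 35, enqueue [30], visited so far: [7, 15, 20, 19, 23, 35]
  queue [30] -> pop 30, enqueue [none], visited so far: [7, 15, 20, 19, 23, 35, 30]
Result: [7, 15, 20, 19, 23, 35, 30]


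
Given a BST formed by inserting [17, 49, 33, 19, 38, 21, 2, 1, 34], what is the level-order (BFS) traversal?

Tree insertion order: [17, 49, 33, 19, 38, 21, 2, 1, 34]
Tree (level-order array): [17, 2, 49, 1, None, 33, None, None, None, 19, 38, None, 21, 34]
BFS from the root, enqueuing left then right child of each popped node:
  queue [17] -> pop 17, enqueue [2, 49], visited so far: [17]
  queue [2, 49] -> pop 2, enqueue [1], visited so far: [17, 2]
  queue [49, 1] -> pop 49, enqueue [33], visited so far: [17, 2, 49]
  queue [1, 33] -> pop 1, enqueue [none], visited so far: [17, 2, 49, 1]
  queue [33] -> pop 33, enqueue [19, 38], visited so far: [17, 2, 49, 1, 33]
  queue [19, 38] -> pop 19, enqueue [21], visited so far: [17, 2, 49, 1, 33, 19]
  queue [38, 21] -> pop 38, enqueue [34], visited so far: [17, 2, 49, 1, 33, 19, 38]
  queue [21, 34] -> pop 21, enqueue [none], visited so far: [17, 2, 49, 1, 33, 19, 38, 21]
  queue [34] -> pop 34, enqueue [none], visited so far: [17, 2, 49, 1, 33, 19, 38, 21, 34]
Result: [17, 2, 49, 1, 33, 19, 38, 21, 34]


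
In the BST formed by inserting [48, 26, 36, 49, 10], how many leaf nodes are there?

Tree built from: [48, 26, 36, 49, 10]
Tree (level-order array): [48, 26, 49, 10, 36]
Rule: A leaf has 0 children.
Per-node child counts:
  node 48: 2 child(ren)
  node 26: 2 child(ren)
  node 10: 0 child(ren)
  node 36: 0 child(ren)
  node 49: 0 child(ren)
Matching nodes: [10, 36, 49]
Count of leaf nodes: 3


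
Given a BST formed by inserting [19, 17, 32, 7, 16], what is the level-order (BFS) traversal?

Tree insertion order: [19, 17, 32, 7, 16]
Tree (level-order array): [19, 17, 32, 7, None, None, None, None, 16]
BFS from the root, enqueuing left then right child of each popped node:
  queue [19] -> pop 19, enqueue [17, 32], visited so far: [19]
  queue [17, 32] -> pop 17, enqueue [7], visited so far: [19, 17]
  queue [32, 7] -> pop 32, enqueue [none], visited so far: [19, 17, 32]
  queue [7] -> pop 7, enqueue [16], visited so far: [19, 17, 32, 7]
  queue [16] -> pop 16, enqueue [none], visited so far: [19, 17, 32, 7, 16]
Result: [19, 17, 32, 7, 16]


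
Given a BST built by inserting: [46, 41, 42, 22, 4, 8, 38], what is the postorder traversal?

Tree insertion order: [46, 41, 42, 22, 4, 8, 38]
Tree (level-order array): [46, 41, None, 22, 42, 4, 38, None, None, None, 8]
Postorder traversal: [8, 4, 38, 22, 42, 41, 46]


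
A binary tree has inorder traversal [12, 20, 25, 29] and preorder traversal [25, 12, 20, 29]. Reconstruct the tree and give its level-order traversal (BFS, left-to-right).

Inorder:  [12, 20, 25, 29]
Preorder: [25, 12, 20, 29]
Algorithm: preorder visits root first, so consume preorder in order;
for each root, split the current inorder slice at that value into
left-subtree inorder and right-subtree inorder, then recurse.
Recursive splits:
  root=25; inorder splits into left=[12, 20], right=[29]
  root=12; inorder splits into left=[], right=[20]
  root=20; inorder splits into left=[], right=[]
  root=29; inorder splits into left=[], right=[]
Reconstructed level-order: [25, 12, 29, 20]


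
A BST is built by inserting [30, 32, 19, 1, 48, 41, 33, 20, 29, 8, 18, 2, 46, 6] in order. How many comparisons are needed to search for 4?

Search path for 4: 30 -> 19 -> 1 -> 8 -> 2 -> 6
Found: False
Comparisons: 6


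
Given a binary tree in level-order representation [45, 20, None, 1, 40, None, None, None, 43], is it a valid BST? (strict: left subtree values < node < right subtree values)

Level-order array: [45, 20, None, 1, 40, None, None, None, 43]
Validate using subtree bounds (lo, hi): at each node, require lo < value < hi,
then recurse left with hi=value and right with lo=value.
Preorder trace (stopping at first violation):
  at node 45 with bounds (-inf, +inf): OK
  at node 20 with bounds (-inf, 45): OK
  at node 1 with bounds (-inf, 20): OK
  at node 40 with bounds (20, 45): OK
  at node 43 with bounds (40, 45): OK
No violation found at any node.
Result: Valid BST
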